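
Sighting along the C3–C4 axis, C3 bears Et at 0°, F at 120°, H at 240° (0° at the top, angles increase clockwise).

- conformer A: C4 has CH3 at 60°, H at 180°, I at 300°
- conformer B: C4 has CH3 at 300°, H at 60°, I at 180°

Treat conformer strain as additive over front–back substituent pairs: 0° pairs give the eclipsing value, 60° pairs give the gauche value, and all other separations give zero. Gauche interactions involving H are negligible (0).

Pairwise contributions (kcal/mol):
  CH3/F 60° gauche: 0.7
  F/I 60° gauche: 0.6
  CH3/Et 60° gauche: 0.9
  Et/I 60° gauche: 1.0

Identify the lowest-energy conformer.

A (staggered): Et–CH3 gauche, Et–I gauche, F–CH3 gauche; 0.9 + 1.0 + 0.7 = 2.6 kcal/mol.
B (staggered): Et–CH3 gauche, F–I gauche; 0.9 + 0.6 = 1.5 kcal/mol.
B has the lowest total (1.5 kcal/mol).

B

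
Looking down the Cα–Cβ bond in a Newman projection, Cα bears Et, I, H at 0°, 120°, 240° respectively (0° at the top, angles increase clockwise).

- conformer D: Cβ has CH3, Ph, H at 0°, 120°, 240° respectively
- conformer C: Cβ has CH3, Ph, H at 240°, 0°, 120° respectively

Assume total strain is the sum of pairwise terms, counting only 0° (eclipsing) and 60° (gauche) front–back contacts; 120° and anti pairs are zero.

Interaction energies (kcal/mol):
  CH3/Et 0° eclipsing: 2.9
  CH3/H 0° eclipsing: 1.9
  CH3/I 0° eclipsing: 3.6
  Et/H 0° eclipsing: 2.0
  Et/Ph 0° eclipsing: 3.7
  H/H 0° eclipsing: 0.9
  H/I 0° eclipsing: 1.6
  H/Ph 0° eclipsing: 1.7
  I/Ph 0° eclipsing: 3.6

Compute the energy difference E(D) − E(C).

D (eclipsed): Et–CH3 eclipsed, I–Ph eclipsed, H–H eclipsed; 2.9 + 3.6 + 0.9 = 7.4 kcal/mol.
C (eclipsed): Et–Ph eclipsed, I–H eclipsed, H–CH3 eclipsed; 3.7 + 1.6 + 1.9 = 7.2 kcal/mol.
E(D) − E(C) = 7.4 − 7.2 = +0.2 kcal/mol.

+0.2 kcal/mol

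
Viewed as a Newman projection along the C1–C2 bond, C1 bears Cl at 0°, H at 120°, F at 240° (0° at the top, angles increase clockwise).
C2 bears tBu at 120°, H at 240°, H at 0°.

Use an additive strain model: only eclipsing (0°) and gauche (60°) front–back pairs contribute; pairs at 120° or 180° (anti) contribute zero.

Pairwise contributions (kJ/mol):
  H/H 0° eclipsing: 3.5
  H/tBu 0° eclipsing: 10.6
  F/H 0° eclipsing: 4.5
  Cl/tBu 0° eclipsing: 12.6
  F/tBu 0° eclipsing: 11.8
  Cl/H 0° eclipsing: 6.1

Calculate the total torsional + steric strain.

This conformer (eclipsed): Cl–H eclipsed, H–tBu eclipsed, F–H eclipsed; 6.1 + 10.6 + 4.5 = 21.2 kJ/mol.

21.2 kJ/mol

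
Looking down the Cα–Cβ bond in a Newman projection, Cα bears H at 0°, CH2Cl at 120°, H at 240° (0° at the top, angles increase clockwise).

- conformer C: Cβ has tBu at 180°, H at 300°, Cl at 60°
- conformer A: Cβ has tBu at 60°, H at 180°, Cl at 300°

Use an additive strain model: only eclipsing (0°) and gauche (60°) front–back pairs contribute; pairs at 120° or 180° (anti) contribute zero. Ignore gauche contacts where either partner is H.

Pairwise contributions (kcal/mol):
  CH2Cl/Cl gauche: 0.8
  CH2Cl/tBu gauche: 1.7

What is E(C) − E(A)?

+0.8 kcal/mol

C (staggered): CH2Cl(120°)/tBu(180°) gauche 1.7; CH2Cl(120°)/Cl(60°) gauche 0.8 → 2.5 kcal/mol.
A (staggered): CH2Cl(120°)/tBu(60°) gauche 1.7 → 1.7 kcal/mol.
E(C) − E(A) = 2.5 − 1.7 = +0.8 kcal/mol.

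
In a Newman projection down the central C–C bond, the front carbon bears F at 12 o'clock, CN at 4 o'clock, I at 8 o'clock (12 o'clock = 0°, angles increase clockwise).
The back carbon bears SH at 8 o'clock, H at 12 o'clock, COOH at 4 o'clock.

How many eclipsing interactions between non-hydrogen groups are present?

Non-H eclipsing pairs: CN(120°)/COOH(120°); I(240°)/SH(240°) — 2 interactions.

2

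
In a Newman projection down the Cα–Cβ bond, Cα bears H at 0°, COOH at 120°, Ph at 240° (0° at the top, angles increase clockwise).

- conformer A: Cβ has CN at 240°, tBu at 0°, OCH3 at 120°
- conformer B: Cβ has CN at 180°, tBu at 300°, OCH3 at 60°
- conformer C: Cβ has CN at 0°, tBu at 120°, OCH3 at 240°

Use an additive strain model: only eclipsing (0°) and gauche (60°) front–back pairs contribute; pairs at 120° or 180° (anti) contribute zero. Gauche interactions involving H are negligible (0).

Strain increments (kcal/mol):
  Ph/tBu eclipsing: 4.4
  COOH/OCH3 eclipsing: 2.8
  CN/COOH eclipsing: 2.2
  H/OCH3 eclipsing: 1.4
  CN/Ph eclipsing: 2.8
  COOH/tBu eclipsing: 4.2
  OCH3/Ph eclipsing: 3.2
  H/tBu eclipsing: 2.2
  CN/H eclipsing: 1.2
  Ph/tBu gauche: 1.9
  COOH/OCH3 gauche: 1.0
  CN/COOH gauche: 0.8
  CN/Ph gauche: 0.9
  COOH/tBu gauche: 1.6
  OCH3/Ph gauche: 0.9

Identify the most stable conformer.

A (eclipsed): H–tBu eclipsed, COOH–OCH3 eclipsed, Ph–CN eclipsed; 2.2 + 2.8 + 2.8 = 7.8 kcal/mol.
B (staggered): COOH–CN gauche, COOH–OCH3 gauche, Ph–CN gauche, Ph–tBu gauche; 0.8 + 1.0 + 0.9 + 1.9 = 4.6 kcal/mol.
C (eclipsed): H–CN eclipsed, COOH–tBu eclipsed, Ph–OCH3 eclipsed; 1.2 + 4.2 + 3.2 = 8.6 kcal/mol.
B has the lowest total (4.6 kcal/mol).

B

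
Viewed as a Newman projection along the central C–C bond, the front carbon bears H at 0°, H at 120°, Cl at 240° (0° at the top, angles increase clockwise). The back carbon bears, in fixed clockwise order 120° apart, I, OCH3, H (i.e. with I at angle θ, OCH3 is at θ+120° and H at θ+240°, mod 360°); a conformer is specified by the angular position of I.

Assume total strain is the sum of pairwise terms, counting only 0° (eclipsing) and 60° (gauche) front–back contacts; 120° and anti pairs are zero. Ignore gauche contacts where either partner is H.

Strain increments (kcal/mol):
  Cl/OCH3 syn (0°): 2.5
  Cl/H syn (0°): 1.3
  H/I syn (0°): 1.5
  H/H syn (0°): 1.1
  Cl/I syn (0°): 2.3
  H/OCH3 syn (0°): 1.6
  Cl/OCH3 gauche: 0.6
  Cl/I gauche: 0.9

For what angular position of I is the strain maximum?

I at 0° is eclipsed. H at 0° is eclipsed with I at 0° (1.5); H at 120° is eclipsed with OCH3 at 120° (1.6); Cl at 240° is eclipsed with H at 240° (1.3). Total 4.4 kcal/mol.
I at 60° is staggered. Cl at 240° is gauche with OCH3 at 180° (0.6). Total 0.6 kcal/mol.
I at 120° is eclipsed. H at 0° is eclipsed with H at 0° (1.1); H at 120° is eclipsed with I at 120° (1.5); Cl at 240° is eclipsed with OCH3 at 240° (2.5). Total 5.1 kcal/mol.
I at 180° is staggered. Cl at 240° is gauche with I at 180° (0.9); Cl at 240° is gauche with OCH3 at 300° (0.6). Total 1.5 kcal/mol.
I at 240° is eclipsed. H at 0° is eclipsed with OCH3 at 0° (1.6); H at 120° is eclipsed with H at 120° (1.1); Cl at 240° is eclipsed with I at 240° (2.3). Total 5.0 kcal/mol.
I at 300° is staggered. Cl at 240° is gauche with I at 300° (0.9). Total 0.9 kcal/mol.
The maximum (5.1 kcal/mol) occurs with I at 120°.

120°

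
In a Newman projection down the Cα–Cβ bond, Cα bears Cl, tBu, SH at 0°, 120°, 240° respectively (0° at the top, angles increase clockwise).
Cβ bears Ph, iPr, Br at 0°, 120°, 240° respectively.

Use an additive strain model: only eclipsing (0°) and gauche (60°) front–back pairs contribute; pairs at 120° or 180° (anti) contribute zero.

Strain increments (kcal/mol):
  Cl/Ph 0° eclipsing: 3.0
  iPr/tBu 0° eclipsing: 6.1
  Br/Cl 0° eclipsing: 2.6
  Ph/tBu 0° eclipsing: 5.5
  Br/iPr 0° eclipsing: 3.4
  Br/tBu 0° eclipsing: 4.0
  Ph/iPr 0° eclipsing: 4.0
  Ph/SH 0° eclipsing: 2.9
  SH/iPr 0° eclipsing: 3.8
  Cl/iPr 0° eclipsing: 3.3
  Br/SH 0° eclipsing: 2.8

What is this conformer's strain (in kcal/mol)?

This conformer (eclipsed): Cl–Ph eclipsed, tBu–iPr eclipsed, SH–Br eclipsed; 3.0 + 6.1 + 2.8 = 11.9 kcal/mol.

11.9 kcal/mol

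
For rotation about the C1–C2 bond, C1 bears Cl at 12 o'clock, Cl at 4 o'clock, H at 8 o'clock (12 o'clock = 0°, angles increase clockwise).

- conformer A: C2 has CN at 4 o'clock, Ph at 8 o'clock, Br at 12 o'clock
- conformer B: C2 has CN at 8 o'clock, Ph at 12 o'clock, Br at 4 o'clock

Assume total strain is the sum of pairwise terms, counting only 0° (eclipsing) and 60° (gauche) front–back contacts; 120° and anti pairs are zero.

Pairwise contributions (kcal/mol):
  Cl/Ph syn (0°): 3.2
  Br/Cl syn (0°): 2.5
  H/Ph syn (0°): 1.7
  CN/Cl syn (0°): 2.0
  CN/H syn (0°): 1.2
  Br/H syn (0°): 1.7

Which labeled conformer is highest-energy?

A is eclipsed. Cl at 0° is eclipsed with Br at 0° (2.5); Cl at 120° is eclipsed with CN at 120° (2.0); H at 240° is eclipsed with Ph at 240° (1.7). Total 6.2 kcal/mol.
B is eclipsed. Cl at 0° is eclipsed with Ph at 0° (3.2); Cl at 120° is eclipsed with Br at 120° (2.5); H at 240° is eclipsed with CN at 240° (1.2). Total 6.9 kcal/mol.
B has the highest total (6.9 kcal/mol).

B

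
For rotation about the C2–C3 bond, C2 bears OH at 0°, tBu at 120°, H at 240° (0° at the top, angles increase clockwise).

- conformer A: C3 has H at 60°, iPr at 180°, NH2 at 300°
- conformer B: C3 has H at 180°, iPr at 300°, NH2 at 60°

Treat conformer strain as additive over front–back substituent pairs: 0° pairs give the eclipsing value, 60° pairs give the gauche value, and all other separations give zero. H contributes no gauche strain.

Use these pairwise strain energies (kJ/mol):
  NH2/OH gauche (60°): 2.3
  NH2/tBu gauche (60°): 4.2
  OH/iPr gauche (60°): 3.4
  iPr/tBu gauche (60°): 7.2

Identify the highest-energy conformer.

B

A (staggered): OH–NH2 gauche, tBu–iPr gauche; 2.3 + 7.2 = 9.5 kJ/mol.
B (staggered): OH–iPr gauche, OH–NH2 gauche, tBu–NH2 gauche; 3.4 + 2.3 + 4.2 = 9.9 kJ/mol.
B has the highest total (9.9 kJ/mol).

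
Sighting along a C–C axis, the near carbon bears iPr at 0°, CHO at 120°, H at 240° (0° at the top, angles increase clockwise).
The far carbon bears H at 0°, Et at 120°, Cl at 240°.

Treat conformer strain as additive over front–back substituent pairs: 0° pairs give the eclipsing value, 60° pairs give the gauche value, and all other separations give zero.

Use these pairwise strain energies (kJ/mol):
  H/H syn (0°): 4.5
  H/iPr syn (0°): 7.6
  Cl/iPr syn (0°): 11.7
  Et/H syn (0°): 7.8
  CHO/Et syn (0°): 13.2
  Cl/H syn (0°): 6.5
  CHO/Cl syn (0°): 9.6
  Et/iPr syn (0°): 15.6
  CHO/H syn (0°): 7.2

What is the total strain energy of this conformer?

This conformer (eclipsed): iPr(0°)/H(0°) eclipsed 7.6; CHO(120°)/Et(120°) eclipsed 13.2; H(240°)/Cl(240°) eclipsed 6.5 → 27.3 kJ/mol.

27.3 kJ/mol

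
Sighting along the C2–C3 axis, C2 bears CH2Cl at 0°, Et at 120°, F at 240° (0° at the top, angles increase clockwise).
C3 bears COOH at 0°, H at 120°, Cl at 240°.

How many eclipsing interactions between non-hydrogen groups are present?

Non-H eclipsing pairs: CH2Cl(0°)/COOH(0°); F(240°)/Cl(240°) — 2 interactions.

2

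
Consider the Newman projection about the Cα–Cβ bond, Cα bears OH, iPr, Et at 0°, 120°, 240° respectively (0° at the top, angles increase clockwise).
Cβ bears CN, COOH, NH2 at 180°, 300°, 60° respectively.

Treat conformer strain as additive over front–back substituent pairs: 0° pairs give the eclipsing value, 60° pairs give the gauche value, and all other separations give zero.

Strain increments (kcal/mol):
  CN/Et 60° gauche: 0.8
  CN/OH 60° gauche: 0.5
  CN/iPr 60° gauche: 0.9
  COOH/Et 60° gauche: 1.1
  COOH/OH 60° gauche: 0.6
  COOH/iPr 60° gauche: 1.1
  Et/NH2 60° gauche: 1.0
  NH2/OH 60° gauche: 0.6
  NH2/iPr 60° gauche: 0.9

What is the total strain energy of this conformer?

This conformer (staggered): OH(0°)/COOH(300°) gauche 0.6; OH(0°)/NH2(60°) gauche 0.6; iPr(120°)/CN(180°) gauche 0.9; iPr(120°)/NH2(60°) gauche 0.9; Et(240°)/CN(180°) gauche 0.8; Et(240°)/COOH(300°) gauche 1.1 → 4.9 kcal/mol.

4.9 kcal/mol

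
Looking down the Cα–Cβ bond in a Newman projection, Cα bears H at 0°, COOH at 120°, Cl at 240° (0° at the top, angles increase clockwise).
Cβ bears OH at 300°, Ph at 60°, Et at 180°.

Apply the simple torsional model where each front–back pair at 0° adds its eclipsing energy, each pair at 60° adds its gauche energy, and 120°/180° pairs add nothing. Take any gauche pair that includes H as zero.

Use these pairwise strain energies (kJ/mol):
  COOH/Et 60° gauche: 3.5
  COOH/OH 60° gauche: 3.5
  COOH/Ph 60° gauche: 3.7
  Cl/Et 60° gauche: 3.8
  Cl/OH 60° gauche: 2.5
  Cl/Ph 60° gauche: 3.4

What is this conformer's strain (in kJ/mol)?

13.5 kJ/mol

This conformer (staggered): COOH(120°)/Ph(60°) gauche 3.7; COOH(120°)/Et(180°) gauche 3.5; Cl(240°)/OH(300°) gauche 2.5; Cl(240°)/Et(180°) gauche 3.8 → 13.5 kJ/mol.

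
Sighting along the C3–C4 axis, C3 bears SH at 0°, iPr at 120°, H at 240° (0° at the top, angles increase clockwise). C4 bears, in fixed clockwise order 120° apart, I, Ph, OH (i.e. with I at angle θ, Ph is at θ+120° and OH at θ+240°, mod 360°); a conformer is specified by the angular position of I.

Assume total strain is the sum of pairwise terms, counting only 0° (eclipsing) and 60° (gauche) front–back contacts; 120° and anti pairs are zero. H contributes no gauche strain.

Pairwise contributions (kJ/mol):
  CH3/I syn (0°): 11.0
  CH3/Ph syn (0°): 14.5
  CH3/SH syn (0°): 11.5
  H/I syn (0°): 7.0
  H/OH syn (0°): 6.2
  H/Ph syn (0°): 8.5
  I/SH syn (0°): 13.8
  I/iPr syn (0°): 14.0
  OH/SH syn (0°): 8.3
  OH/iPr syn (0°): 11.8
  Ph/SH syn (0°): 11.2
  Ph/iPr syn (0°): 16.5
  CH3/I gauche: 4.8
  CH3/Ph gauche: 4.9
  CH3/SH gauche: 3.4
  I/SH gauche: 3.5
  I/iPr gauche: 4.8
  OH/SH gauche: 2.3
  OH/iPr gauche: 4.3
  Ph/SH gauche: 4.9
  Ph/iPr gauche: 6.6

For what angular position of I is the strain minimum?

I at 0° is eclipsed. SH at 0° is eclipsed with I at 0° (13.8); iPr at 120° is eclipsed with Ph at 120° (16.5); H at 240° is eclipsed with OH at 240° (6.2). Total 36.5 kJ/mol.
I at 60° is staggered. SH at 0° is gauche with I at 60° (3.5); SH at 0° is gauche with OH at 300° (2.3); iPr at 120° is gauche with I at 60° (4.8); iPr at 120° is gauche with Ph at 180° (6.6). Total 17.2 kJ/mol.
I at 120° is eclipsed. SH at 0° is eclipsed with OH at 0° (8.3); iPr at 120° is eclipsed with I at 120° (14.0); H at 240° is eclipsed with Ph at 240° (8.5). Total 30.8 kJ/mol.
I at 180° is staggered. SH at 0° is gauche with Ph at 300° (4.9); SH at 0° is gauche with OH at 60° (2.3); iPr at 120° is gauche with I at 180° (4.8); iPr at 120° is gauche with OH at 60° (4.3). Total 16.3 kJ/mol.
I at 240° is eclipsed. SH at 0° is eclipsed with Ph at 0° (11.2); iPr at 120° is eclipsed with OH at 120° (11.8); H at 240° is eclipsed with I at 240° (7.0). Total 30.0 kJ/mol.
I at 300° is staggered. SH at 0° is gauche with I at 300° (3.5); SH at 0° is gauche with Ph at 60° (4.9); iPr at 120° is gauche with Ph at 60° (6.6); iPr at 120° is gauche with OH at 180° (4.3). Total 19.3 kJ/mol.
The minimum (16.3 kJ/mol) occurs with I at 180°.

180°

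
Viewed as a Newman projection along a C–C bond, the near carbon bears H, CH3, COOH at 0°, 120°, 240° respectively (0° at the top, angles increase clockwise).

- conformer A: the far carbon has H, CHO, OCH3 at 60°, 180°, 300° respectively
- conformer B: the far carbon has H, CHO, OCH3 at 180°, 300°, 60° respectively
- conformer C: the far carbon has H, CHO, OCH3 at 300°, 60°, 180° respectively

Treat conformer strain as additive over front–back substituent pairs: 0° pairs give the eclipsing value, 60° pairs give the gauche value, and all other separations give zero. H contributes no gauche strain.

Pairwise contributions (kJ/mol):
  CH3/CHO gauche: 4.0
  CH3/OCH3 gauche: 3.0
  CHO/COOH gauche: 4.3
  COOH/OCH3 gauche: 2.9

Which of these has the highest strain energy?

A (staggered): CH3–CHO gauche, COOH–CHO gauche, COOH–OCH3 gauche; 4.0 + 4.3 + 2.9 = 11.2 kJ/mol.
B (staggered): CH3–OCH3 gauche, COOH–CHO gauche; 3.0 + 4.3 = 7.3 kJ/mol.
C (staggered): CH3–CHO gauche, CH3–OCH3 gauche, COOH–OCH3 gauche; 4.0 + 3.0 + 2.9 = 9.9 kJ/mol.
A has the highest total (11.2 kJ/mol).

A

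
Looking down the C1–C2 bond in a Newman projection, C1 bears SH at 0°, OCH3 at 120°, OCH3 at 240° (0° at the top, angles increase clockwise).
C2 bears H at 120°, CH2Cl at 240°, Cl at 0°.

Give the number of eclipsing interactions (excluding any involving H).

2

Non-H eclipsing pairs: SH(0°)/Cl(0°); OCH3(240°)/CH2Cl(240°) — 2 interactions.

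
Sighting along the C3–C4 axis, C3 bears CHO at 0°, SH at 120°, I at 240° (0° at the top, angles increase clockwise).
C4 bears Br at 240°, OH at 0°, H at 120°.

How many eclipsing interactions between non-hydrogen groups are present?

2

Non-H eclipsing pairs: CHO(0°)/OH(0°); I(240°)/Br(240°) — 2 interactions.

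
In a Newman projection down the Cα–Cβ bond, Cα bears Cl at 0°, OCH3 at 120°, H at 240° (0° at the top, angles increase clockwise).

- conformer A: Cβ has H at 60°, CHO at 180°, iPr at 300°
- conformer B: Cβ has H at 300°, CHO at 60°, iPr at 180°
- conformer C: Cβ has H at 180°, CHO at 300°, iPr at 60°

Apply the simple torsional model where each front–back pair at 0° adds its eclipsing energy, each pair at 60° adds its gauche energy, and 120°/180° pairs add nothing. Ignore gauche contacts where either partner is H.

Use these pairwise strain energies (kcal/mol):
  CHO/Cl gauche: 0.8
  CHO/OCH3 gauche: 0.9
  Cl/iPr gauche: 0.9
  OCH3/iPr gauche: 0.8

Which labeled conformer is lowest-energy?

A (staggered): Cl(0°)/iPr(300°) gauche 0.9; OCH3(120°)/CHO(180°) gauche 0.9 → 1.8 kcal/mol.
B (staggered): Cl(0°)/CHO(60°) gauche 0.8; OCH3(120°)/CHO(60°) gauche 0.9; OCH3(120°)/iPr(180°) gauche 0.8 → 2.5 kcal/mol.
C (staggered): Cl(0°)/CHO(300°) gauche 0.8; Cl(0°)/iPr(60°) gauche 0.9; OCH3(120°)/iPr(60°) gauche 0.8 → 2.5 kcal/mol.
A has the lowest total (1.8 kcal/mol).

A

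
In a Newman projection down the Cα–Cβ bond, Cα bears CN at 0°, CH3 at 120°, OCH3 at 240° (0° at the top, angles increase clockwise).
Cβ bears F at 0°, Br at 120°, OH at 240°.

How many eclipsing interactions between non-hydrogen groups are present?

3

Non-H eclipsing pairs: CN(0°)/F(0°); CH3(120°)/Br(120°); OCH3(240°)/OH(240°) — 3 interactions.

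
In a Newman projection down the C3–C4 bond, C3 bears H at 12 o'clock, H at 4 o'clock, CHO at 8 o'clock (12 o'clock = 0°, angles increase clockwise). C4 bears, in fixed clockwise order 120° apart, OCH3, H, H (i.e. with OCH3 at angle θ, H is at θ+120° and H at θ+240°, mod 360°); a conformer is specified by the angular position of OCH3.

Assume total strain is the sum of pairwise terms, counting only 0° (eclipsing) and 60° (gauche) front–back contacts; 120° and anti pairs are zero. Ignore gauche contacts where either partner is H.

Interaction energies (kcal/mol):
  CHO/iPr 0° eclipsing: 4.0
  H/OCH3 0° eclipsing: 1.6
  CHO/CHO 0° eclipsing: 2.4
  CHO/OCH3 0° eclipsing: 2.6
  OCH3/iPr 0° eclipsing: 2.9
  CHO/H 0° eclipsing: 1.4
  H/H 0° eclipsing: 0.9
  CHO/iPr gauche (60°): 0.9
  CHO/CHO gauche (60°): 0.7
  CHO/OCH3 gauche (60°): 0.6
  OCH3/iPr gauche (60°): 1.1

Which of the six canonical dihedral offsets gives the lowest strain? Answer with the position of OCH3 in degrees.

OCH3 at 0° is eclipsed. H at 0° is eclipsed with OCH3 at 0° (1.6); H at 120° is eclipsed with H at 120° (0.9); CHO at 240° is eclipsed with H at 240° (1.4). Total 3.9 kcal/mol.
OCH3 at 60° (staggered): no non-H gauche contacts → 0.0 kcal/mol.
OCH3 at 120° is eclipsed. H at 0° is eclipsed with H at 0° (0.9); H at 120° is eclipsed with OCH3 at 120° (1.6); CHO at 240° is eclipsed with H at 240° (1.4). Total 3.9 kcal/mol.
OCH3 at 180° is staggered. CHO at 240° is gauche with OCH3 at 180° (0.6). Total 0.6 kcal/mol.
OCH3 at 240° is eclipsed. H at 0° is eclipsed with H at 0° (0.9); H at 120° is eclipsed with H at 120° (0.9); CHO at 240° is eclipsed with OCH3 at 240° (2.6). Total 4.4 kcal/mol.
OCH3 at 300° is staggered. CHO at 240° is gauche with OCH3 at 300° (0.6). Total 0.6 kcal/mol.
The minimum (0.0 kcal/mol) occurs with OCH3 at 60°.

60°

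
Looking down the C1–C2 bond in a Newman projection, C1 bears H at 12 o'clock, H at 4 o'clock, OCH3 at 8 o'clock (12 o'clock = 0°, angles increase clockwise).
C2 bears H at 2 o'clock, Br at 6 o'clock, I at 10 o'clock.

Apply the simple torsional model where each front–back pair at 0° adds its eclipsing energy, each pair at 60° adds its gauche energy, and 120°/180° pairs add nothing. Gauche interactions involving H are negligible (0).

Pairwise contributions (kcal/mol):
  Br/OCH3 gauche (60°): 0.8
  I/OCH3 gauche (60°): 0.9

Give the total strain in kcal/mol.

1.7 kcal/mol

This conformer (staggered): OCH3–Br gauche, OCH3–I gauche; 0.8 + 0.9 = 1.7 kcal/mol.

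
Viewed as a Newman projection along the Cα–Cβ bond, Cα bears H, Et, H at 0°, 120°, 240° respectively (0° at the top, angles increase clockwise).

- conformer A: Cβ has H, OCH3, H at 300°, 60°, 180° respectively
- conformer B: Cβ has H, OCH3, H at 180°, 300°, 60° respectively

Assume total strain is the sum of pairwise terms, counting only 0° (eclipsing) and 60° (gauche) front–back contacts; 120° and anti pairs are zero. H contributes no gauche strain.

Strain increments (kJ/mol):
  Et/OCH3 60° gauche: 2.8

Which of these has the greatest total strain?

A

A (staggered): Et(120°)/OCH3(60°) gauche 2.8 → 2.8 kJ/mol.
B (staggered): no non-H gauche contacts → 0.0 kJ/mol.
A has the highest total (2.8 kJ/mol).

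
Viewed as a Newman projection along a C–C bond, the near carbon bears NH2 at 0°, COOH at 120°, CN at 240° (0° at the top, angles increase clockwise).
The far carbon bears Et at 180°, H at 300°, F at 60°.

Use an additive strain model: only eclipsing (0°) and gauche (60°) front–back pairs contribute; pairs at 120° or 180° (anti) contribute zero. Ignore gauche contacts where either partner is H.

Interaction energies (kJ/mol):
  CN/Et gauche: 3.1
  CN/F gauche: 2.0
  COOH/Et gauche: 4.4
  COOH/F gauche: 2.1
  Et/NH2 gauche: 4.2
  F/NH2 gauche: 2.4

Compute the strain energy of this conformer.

This conformer (staggered): NH2(0°)/F(60°) gauche 2.4; COOH(120°)/Et(180°) gauche 4.4; COOH(120°)/F(60°) gauche 2.1; CN(240°)/Et(180°) gauche 3.1 → 12.0 kJ/mol.

12.0 kJ/mol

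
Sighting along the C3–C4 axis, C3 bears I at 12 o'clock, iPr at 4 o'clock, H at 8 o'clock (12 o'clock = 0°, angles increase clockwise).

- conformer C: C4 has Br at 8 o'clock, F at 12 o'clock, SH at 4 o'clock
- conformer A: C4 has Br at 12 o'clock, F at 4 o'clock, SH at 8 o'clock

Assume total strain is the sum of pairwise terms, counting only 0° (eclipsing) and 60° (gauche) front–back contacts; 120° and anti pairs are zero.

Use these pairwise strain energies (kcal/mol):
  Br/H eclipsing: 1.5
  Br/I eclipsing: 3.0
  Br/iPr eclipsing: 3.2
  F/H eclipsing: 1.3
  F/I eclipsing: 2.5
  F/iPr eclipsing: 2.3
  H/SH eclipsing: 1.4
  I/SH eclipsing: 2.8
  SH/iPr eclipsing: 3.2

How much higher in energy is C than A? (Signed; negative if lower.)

C (eclipsed): I–F eclipsed, iPr–SH eclipsed, H–Br eclipsed; 2.5 + 3.2 + 1.5 = 7.2 kcal/mol.
A (eclipsed): I–Br eclipsed, iPr–F eclipsed, H–SH eclipsed; 3.0 + 2.3 + 1.4 = 6.7 kcal/mol.
E(C) − E(A) = 7.2 − 6.7 = +0.5 kcal/mol.

+0.5 kcal/mol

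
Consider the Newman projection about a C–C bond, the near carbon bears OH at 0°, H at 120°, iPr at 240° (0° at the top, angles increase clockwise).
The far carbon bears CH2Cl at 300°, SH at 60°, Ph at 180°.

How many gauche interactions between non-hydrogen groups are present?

Non-H gauche pairs: OH(0°)/CH2Cl(300°); OH(0°)/SH(60°); iPr(240°)/CH2Cl(300°); iPr(240°)/Ph(180°) — 4 interactions.

4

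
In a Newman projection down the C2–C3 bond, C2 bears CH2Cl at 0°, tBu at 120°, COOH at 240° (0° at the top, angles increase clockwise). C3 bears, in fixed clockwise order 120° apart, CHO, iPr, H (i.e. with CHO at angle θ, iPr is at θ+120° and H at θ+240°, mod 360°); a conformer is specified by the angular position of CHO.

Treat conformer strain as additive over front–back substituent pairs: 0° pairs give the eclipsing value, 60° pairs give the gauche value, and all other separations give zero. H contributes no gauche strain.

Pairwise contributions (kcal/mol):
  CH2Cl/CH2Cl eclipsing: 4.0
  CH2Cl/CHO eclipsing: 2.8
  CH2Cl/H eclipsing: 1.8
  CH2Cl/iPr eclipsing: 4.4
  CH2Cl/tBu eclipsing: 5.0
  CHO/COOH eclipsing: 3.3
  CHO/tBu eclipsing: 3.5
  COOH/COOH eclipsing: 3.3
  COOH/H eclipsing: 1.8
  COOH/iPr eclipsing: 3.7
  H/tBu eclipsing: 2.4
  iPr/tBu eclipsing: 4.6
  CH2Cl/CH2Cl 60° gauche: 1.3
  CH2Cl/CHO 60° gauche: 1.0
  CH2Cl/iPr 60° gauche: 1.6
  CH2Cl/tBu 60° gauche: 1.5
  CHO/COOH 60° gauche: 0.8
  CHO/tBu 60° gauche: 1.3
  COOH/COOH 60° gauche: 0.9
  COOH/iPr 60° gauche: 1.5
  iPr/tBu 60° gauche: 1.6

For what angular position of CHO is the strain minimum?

300°

CHO at 0° (eclipsed): CH2Cl(0°)/CHO(0°) eclipsed 2.8; tBu(120°)/iPr(120°) eclipsed 4.6; COOH(240°)/H(240°) eclipsed 1.8 → 9.2 kcal/mol.
CHO at 60° (staggered): CH2Cl(0°)/CHO(60°) gauche 1.0; tBu(120°)/CHO(60°) gauche 1.3; tBu(120°)/iPr(180°) gauche 1.6; COOH(240°)/iPr(180°) gauche 1.5 → 5.4 kcal/mol.
CHO at 120° (eclipsed): CH2Cl(0°)/H(0°) eclipsed 1.8; tBu(120°)/CHO(120°) eclipsed 3.5; COOH(240°)/iPr(240°) eclipsed 3.7 → 9.0 kcal/mol.
CHO at 180° (staggered): CH2Cl(0°)/iPr(300°) gauche 1.6; tBu(120°)/CHO(180°) gauche 1.3; COOH(240°)/CHO(180°) gauche 0.8; COOH(240°)/iPr(300°) gauche 1.5 → 5.2 kcal/mol.
CHO at 240° (eclipsed): CH2Cl(0°)/iPr(0°) eclipsed 4.4; tBu(120°)/H(120°) eclipsed 2.4; COOH(240°)/CHO(240°) eclipsed 3.3 → 10.1 kcal/mol.
CHO at 300° (staggered): CH2Cl(0°)/CHO(300°) gauche 1.0; CH2Cl(0°)/iPr(60°) gauche 1.6; tBu(120°)/iPr(60°) gauche 1.6; COOH(240°)/CHO(300°) gauche 0.8 → 5.0 kcal/mol.
The minimum (5.0 kcal/mol) occurs with CHO at 300°.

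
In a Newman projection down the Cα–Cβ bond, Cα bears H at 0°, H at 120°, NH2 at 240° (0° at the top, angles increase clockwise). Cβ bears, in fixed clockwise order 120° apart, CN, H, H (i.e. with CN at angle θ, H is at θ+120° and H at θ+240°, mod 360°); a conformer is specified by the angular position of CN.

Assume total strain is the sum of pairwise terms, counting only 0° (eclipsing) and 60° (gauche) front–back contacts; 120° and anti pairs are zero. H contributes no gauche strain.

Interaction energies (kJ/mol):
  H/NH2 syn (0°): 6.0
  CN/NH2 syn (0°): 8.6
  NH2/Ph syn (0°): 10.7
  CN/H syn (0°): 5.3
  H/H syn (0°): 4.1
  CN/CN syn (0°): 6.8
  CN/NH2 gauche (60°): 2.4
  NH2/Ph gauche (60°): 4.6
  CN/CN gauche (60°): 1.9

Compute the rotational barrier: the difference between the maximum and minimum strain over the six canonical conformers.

16.8 kJ/mol

CN at 0° (eclipsed): H(0°)/CN(0°) eclipsed 5.3; H(120°)/H(120°) eclipsed 4.1; NH2(240°)/H(240°) eclipsed 6.0 → 15.4 kJ/mol.
CN at 60° (staggered): no non-H gauche contacts → 0.0 kJ/mol.
CN at 120° (eclipsed): H(0°)/H(0°) eclipsed 4.1; H(120°)/CN(120°) eclipsed 5.3; NH2(240°)/H(240°) eclipsed 6.0 → 15.4 kJ/mol.
CN at 180° (staggered): NH2(240°)/CN(180°) gauche 2.4 → 2.4 kJ/mol.
CN at 240° (eclipsed): H(0°)/H(0°) eclipsed 4.1; H(120°)/H(120°) eclipsed 4.1; NH2(240°)/CN(240°) eclipsed 8.6 → 16.8 kJ/mol.
CN at 300° (staggered): NH2(240°)/CN(300°) gauche 2.4 → 2.4 kJ/mol.
Max at 240° (16.8 kJ/mol), min at 60° (0.0 kJ/mol); barrier = 16.8 kJ/mol.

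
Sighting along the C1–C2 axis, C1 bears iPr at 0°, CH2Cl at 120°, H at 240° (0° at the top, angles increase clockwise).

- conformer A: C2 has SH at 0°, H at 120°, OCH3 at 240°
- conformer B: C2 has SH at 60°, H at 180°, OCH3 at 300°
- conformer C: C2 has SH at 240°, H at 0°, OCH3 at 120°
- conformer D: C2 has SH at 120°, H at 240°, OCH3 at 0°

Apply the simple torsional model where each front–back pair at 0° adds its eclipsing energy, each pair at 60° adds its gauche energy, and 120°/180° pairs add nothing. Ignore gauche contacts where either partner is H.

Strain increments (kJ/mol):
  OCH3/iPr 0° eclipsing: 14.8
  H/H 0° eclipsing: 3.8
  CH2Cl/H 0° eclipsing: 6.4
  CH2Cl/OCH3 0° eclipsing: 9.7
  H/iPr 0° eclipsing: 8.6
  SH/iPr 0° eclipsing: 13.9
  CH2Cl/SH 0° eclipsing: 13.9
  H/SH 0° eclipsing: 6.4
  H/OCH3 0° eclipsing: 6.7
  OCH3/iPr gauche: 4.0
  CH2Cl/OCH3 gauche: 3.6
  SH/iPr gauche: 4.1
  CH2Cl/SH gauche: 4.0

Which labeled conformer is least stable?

D

A (eclipsed): iPr–SH eclipsed, CH2Cl–H eclipsed, H–OCH3 eclipsed; 13.9 + 6.4 + 6.7 = 27.0 kJ/mol.
B (staggered): iPr–SH gauche, iPr–OCH3 gauche, CH2Cl–SH gauche; 4.1 + 4.0 + 4.0 = 12.1 kJ/mol.
C (eclipsed): iPr–H eclipsed, CH2Cl–OCH3 eclipsed, H–SH eclipsed; 8.6 + 9.7 + 6.4 = 24.7 kJ/mol.
D (eclipsed): iPr–OCH3 eclipsed, CH2Cl–SH eclipsed, H–H eclipsed; 14.8 + 13.9 + 3.8 = 32.5 kJ/mol.
D has the highest total (32.5 kJ/mol).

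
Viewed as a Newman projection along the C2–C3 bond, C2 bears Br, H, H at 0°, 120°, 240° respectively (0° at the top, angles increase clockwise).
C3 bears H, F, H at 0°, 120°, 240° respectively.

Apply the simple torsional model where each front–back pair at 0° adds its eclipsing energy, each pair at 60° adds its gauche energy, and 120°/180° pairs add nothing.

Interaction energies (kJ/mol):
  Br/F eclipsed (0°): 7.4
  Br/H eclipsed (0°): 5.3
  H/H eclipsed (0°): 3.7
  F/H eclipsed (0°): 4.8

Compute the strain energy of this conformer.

13.8 kJ/mol

This conformer (eclipsed): Br(0°)/H(0°) eclipsed 5.3; H(120°)/F(120°) eclipsed 4.8; H(240°)/H(240°) eclipsed 3.7 → 13.8 kJ/mol.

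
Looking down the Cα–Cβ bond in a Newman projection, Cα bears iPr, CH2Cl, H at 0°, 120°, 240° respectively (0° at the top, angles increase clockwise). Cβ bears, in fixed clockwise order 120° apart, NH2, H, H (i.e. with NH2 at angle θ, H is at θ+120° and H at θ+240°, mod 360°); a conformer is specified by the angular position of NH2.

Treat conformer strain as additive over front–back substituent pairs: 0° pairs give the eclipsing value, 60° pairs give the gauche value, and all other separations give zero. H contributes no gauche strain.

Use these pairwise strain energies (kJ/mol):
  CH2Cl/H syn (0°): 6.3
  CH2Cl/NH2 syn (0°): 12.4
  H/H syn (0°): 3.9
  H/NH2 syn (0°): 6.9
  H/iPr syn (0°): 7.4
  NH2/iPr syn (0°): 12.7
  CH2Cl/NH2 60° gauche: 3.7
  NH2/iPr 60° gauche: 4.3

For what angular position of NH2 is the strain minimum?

180°

NH2 at 0° (eclipsed): iPr–NH2 eclipsed, CH2Cl–H eclipsed, H–H eclipsed; 12.7 + 6.3 + 3.9 = 22.9 kJ/mol.
NH2 at 60° (staggered): iPr–NH2 gauche, CH2Cl–NH2 gauche; 4.3 + 3.7 = 8.0 kJ/mol.
NH2 at 120° (eclipsed): iPr–H eclipsed, CH2Cl–NH2 eclipsed, H–H eclipsed; 7.4 + 12.4 + 3.9 = 23.7 kJ/mol.
NH2 at 180° (staggered): CH2Cl–NH2 gauche; 3.7 = 3.7 kJ/mol.
NH2 at 240° (eclipsed): iPr–H eclipsed, CH2Cl–H eclipsed, H–NH2 eclipsed; 7.4 + 6.3 + 6.9 = 20.6 kJ/mol.
NH2 at 300° (staggered): iPr–NH2 gauche; 4.3 = 4.3 kJ/mol.
The minimum (3.7 kJ/mol) occurs with NH2 at 180°.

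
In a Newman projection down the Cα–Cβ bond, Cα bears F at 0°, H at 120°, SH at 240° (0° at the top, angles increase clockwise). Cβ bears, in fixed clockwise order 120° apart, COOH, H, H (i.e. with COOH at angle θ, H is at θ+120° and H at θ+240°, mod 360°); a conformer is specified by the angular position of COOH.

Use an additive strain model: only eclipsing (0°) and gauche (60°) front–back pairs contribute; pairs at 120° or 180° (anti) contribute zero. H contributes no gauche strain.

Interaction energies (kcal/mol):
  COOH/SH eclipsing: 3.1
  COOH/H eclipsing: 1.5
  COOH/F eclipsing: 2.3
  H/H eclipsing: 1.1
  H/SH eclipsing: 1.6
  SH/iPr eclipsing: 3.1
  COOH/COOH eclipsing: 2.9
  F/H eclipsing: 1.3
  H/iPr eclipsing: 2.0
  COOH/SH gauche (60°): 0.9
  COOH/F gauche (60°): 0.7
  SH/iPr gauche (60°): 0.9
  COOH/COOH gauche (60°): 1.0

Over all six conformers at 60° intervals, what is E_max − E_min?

4.8 kcal/mol

COOH at 0° (eclipsed): F–COOH eclipsed, H–H eclipsed, SH–H eclipsed; 2.3 + 1.1 + 1.6 = 5.0 kcal/mol.
COOH at 60° (staggered): F–COOH gauche; 0.7 = 0.7 kcal/mol.
COOH at 120° (eclipsed): F–H eclipsed, H–COOH eclipsed, SH–H eclipsed; 1.3 + 1.5 + 1.6 = 4.4 kcal/mol.
COOH at 180° (staggered): SH–COOH gauche; 0.9 = 0.9 kcal/mol.
COOH at 240° (eclipsed): F–H eclipsed, H–H eclipsed, SH–COOH eclipsed; 1.3 + 1.1 + 3.1 = 5.5 kcal/mol.
COOH at 300° (staggered): F–COOH gauche, SH–COOH gauche; 0.7 + 0.9 = 1.6 kcal/mol.
Max at 240° (5.5 kcal/mol), min at 60° (0.7 kcal/mol); barrier = 4.8 kcal/mol.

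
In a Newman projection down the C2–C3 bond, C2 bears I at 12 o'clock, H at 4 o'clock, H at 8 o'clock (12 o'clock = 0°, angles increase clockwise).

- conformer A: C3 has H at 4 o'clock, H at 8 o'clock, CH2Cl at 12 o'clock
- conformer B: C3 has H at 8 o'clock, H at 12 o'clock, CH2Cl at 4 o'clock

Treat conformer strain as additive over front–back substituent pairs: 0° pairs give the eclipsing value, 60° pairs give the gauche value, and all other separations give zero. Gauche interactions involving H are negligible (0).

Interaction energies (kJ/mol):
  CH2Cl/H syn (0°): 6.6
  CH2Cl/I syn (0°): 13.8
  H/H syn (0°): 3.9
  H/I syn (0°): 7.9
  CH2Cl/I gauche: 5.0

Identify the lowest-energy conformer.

A (eclipsed): I–CH2Cl eclipsed, H–H eclipsed, H–H eclipsed; 13.8 + 3.9 + 3.9 = 21.6 kJ/mol.
B (eclipsed): I–H eclipsed, H–CH2Cl eclipsed, H–H eclipsed; 7.9 + 6.6 + 3.9 = 18.4 kJ/mol.
B has the lowest total (18.4 kJ/mol).

B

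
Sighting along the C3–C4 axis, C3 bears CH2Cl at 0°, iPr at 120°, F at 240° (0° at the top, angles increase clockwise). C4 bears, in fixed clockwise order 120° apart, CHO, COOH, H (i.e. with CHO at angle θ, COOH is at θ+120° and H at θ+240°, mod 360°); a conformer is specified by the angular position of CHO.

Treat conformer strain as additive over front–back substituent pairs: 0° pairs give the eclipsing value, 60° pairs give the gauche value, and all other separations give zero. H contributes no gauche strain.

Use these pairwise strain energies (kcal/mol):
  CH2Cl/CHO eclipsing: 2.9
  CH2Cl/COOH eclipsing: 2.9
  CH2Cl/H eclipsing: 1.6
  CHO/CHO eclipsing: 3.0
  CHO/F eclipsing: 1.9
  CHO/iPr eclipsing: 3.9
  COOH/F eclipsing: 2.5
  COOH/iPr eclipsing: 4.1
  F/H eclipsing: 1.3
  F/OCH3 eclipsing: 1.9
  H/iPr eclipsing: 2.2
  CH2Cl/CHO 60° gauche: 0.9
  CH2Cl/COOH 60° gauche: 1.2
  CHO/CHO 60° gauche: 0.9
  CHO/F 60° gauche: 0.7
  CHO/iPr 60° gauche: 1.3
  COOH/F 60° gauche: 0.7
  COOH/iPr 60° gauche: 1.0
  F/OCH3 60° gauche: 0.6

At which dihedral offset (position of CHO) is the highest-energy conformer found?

CHO at 0° (eclipsed): CH2Cl(0°)/CHO(0°) eclipsed 2.9; iPr(120°)/COOH(120°) eclipsed 4.1; F(240°)/H(240°) eclipsed 1.3 → 8.3 kcal/mol.
CHO at 60° (staggered): CH2Cl(0°)/CHO(60°) gauche 0.9; iPr(120°)/CHO(60°) gauche 1.3; iPr(120°)/COOH(180°) gauche 1.0; F(240°)/COOH(180°) gauche 0.7 → 3.9 kcal/mol.
CHO at 120° (eclipsed): CH2Cl(0°)/H(0°) eclipsed 1.6; iPr(120°)/CHO(120°) eclipsed 3.9; F(240°)/COOH(240°) eclipsed 2.5 → 8.0 kcal/mol.
CHO at 180° (staggered): CH2Cl(0°)/COOH(300°) gauche 1.2; iPr(120°)/CHO(180°) gauche 1.3; F(240°)/CHO(180°) gauche 0.7; F(240°)/COOH(300°) gauche 0.7 → 3.9 kcal/mol.
CHO at 240° (eclipsed): CH2Cl(0°)/COOH(0°) eclipsed 2.9; iPr(120°)/H(120°) eclipsed 2.2; F(240°)/CHO(240°) eclipsed 1.9 → 7.0 kcal/mol.
CHO at 300° (staggered): CH2Cl(0°)/CHO(300°) gauche 0.9; CH2Cl(0°)/COOH(60°) gauche 1.2; iPr(120°)/COOH(60°) gauche 1.0; F(240°)/CHO(300°) gauche 0.7 → 3.8 kcal/mol.
The maximum (8.3 kcal/mol) occurs with CHO at 0°.

0°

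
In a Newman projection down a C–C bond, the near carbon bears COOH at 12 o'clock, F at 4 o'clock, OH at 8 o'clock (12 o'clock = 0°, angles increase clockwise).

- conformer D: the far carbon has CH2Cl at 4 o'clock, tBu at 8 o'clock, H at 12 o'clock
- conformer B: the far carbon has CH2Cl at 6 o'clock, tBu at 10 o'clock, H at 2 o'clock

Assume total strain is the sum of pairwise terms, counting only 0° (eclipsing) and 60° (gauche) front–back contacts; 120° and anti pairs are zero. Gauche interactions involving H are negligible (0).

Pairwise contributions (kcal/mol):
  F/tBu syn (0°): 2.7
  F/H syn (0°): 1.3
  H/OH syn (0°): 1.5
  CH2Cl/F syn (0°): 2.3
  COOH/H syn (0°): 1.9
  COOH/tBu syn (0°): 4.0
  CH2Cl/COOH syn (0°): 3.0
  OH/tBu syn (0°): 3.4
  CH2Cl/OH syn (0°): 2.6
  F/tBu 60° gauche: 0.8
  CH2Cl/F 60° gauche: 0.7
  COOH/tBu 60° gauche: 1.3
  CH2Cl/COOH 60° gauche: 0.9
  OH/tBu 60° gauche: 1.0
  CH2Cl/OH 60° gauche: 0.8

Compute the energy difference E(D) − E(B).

+3.8 kcal/mol

D is eclipsed. COOH at 0° is eclipsed with H at 0° (1.9); F at 120° is eclipsed with CH2Cl at 120° (2.3); OH at 240° is eclipsed with tBu at 240° (3.4). Total 7.6 kcal/mol.
B is staggered. COOH at 0° is gauche with tBu at 300° (1.3); F at 120° is gauche with CH2Cl at 180° (0.7); OH at 240° is gauche with CH2Cl at 180° (0.8); OH at 240° is gauche with tBu at 300° (1.0). Total 3.8 kcal/mol.
E(D) − E(B) = 7.6 − 3.8 = +3.8 kcal/mol.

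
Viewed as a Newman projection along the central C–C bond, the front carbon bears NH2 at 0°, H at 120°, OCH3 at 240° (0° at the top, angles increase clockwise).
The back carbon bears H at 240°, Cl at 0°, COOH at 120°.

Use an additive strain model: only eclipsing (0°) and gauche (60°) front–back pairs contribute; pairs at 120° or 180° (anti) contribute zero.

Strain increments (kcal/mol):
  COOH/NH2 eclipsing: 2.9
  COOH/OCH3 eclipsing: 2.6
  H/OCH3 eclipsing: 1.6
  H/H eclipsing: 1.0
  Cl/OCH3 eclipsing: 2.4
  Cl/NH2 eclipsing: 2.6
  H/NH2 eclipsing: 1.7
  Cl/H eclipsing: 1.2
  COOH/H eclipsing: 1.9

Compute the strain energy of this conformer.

This conformer is eclipsed. NH2 at 0° is eclipsed with Cl at 0° (2.6); H at 120° is eclipsed with COOH at 120° (1.9); OCH3 at 240° is eclipsed with H at 240° (1.6). Total 6.1 kcal/mol.

6.1 kcal/mol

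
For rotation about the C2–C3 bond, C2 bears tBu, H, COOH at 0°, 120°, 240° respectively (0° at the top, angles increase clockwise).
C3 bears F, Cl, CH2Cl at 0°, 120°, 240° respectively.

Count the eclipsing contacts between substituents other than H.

2

Non-H eclipsing pairs: tBu(0°)/F(0°); COOH(240°)/CH2Cl(240°) — 2 interactions.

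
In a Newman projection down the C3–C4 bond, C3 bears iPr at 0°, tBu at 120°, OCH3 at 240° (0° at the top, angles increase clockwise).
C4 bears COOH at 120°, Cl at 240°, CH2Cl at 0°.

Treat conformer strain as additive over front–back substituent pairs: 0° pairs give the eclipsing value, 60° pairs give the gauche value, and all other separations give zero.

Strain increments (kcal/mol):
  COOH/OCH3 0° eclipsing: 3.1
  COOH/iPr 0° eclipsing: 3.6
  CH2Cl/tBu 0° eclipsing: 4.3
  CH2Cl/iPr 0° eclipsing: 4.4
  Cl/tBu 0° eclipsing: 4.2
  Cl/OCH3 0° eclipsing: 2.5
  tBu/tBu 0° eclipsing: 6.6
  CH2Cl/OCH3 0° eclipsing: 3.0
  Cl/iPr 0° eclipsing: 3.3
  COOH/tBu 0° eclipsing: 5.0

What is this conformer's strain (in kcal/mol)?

11.9 kcal/mol

This conformer (eclipsed): iPr(0°)/CH2Cl(0°) eclipsed 4.4; tBu(120°)/COOH(120°) eclipsed 5.0; OCH3(240°)/Cl(240°) eclipsed 2.5 → 11.9 kcal/mol.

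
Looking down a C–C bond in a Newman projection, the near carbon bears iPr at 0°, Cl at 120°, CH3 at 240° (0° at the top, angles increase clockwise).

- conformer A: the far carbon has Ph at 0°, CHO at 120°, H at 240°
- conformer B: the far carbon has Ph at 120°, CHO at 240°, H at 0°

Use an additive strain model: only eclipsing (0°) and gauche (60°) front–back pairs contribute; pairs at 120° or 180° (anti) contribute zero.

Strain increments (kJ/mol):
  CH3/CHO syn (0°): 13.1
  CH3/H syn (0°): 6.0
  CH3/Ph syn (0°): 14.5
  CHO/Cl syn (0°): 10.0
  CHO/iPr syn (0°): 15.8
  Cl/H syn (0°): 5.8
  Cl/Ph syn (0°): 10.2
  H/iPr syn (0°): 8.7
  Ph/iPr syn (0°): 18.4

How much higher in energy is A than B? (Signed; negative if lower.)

A (eclipsed): iPr(0°)/Ph(0°) eclipsed 18.4; Cl(120°)/CHO(120°) eclipsed 10.0; CH3(240°)/H(240°) eclipsed 6.0 → 34.4 kJ/mol.
B (eclipsed): iPr(0°)/H(0°) eclipsed 8.7; Cl(120°)/Ph(120°) eclipsed 10.2; CH3(240°)/CHO(240°) eclipsed 13.1 → 32.0 kJ/mol.
E(A) − E(B) = 34.4 − 32.0 = +2.4 kJ/mol.

+2.4 kJ/mol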